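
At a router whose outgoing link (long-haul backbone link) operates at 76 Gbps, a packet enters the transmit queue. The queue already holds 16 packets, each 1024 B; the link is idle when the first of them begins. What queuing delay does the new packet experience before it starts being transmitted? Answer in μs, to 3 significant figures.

1.72 μs

Each queued packet: L/R = 8192/76000000000 = 0.107789 μs.
16 queued → 1.72463 μs.
Queuing delay = 1.72 μs.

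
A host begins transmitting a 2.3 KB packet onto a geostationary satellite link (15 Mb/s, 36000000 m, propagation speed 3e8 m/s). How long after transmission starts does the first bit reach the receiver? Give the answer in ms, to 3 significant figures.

First bit experiences only propagation delay: d/s = 36000000/300000000 = 120 ms.

120 ms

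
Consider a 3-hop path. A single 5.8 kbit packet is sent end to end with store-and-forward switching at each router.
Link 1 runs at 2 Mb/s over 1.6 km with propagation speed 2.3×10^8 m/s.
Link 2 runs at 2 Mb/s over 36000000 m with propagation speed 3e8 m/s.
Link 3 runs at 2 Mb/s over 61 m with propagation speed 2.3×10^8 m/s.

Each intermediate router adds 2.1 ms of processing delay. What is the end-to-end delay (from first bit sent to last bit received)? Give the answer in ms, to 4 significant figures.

L = 5800 bits.
Transmission delay per hop = L/R = 5800/2000000 = 2.9 ms; 3 hops → 8.7 ms.
Propagation delays (d/s per hop): 0.00695652, 120, 0.000265217 ms; sum = 120.007 ms.
Processing at 2 router(s): 2 × 2.1 ms = 4.2 ms.
End-to-end = 132.9 ms.

132.9 ms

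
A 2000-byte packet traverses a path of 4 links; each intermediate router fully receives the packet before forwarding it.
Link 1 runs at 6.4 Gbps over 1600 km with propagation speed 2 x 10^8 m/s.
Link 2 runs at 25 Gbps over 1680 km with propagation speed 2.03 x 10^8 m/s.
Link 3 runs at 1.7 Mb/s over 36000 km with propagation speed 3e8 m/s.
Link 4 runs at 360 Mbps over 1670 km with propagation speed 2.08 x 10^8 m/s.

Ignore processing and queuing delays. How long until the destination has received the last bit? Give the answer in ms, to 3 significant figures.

L = 2000 × 8 = 16000 bits.
Transmission delays (L/R per hop): 0.0025, 0.00064, 9.41176, 0.0444444 ms; sum = 9.45935 ms.
Propagation delays (d/s per hop): 8, 8.27586, 120, 8.02885 ms; sum = 144.305 ms.
End-to-end = 154 ms.

154 ms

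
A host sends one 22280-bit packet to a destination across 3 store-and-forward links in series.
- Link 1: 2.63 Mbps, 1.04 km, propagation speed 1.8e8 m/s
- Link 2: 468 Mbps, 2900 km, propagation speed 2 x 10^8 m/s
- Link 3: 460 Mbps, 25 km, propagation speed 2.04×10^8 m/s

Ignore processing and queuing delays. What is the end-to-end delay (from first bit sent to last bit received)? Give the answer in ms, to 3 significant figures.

23.2 ms

Transmission delays (L/R per hop): 8.47148, 0.0476068, 0.0484348 ms; sum = 8.56752 ms.
Propagation delays (d/s per hop): 0.00577778, 14.5, 0.122549 ms; sum = 14.6283 ms.
End-to-end = 23.2 ms.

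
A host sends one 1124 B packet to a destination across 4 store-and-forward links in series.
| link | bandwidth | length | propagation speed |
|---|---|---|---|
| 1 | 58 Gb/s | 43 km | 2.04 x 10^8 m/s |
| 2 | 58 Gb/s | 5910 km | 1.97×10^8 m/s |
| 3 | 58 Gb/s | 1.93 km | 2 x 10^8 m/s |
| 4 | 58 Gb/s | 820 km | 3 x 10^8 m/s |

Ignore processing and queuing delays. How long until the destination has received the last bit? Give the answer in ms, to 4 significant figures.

32.95 ms

L = 1124 × 8 = 8992 bits.
Transmission delay per hop = L/R = 8992/58000000000 = 0.000155034 ms; 4 hops → 0.000620138 ms.
Propagation delays (d/s per hop): 0.210784, 30, 0.00965, 2.73333 ms; sum = 32.9538 ms.
End-to-end = 32.95 ms.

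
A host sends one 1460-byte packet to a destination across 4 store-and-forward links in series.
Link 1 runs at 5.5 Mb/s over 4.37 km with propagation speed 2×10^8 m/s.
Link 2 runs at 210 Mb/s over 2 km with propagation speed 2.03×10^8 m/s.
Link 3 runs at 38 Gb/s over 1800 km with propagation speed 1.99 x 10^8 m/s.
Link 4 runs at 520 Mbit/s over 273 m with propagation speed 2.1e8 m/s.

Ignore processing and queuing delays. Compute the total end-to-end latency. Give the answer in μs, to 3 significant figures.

L = 1460 × 8 = 11680 bits.
Transmission delays (L/R per hop): 2123.64, 55.619, 0.307368, 22.4615 μs; sum = 2202.02 μs.
Propagation delays (d/s per hop): 21.85, 9.85222, 9045.23, 1.3 μs; sum = 9078.23 μs.
End-to-end = 11300 μs.

11300 μs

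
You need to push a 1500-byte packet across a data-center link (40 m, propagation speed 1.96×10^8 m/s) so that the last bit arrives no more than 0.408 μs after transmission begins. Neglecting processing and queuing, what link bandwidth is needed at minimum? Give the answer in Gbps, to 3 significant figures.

L = 12000 bits.
Propagation delay = 40 / 196000000 = 0.204082 μs.
Transmission budget = 0.408 − 0.204082 = 0.203918 μs.
R ≥ L / t_tx = 12000 bits / 2.03918e-07 s = 58.8 Gbps.

58.8 Gbps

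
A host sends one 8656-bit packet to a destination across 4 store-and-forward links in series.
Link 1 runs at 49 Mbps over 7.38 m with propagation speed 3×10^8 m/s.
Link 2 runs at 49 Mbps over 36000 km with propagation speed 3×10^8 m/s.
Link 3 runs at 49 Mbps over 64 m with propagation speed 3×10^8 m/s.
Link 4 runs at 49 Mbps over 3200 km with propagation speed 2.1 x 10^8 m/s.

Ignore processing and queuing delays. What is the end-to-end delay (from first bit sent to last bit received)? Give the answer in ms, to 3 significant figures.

Transmission delay per hop = L/R = 8656/49000000 = 0.176653 ms; 4 hops → 0.706612 ms.
Propagation delays (d/s per hop): 2.46e-05, 120, 0.000213333, 15.2381 ms; sum = 135.238 ms.
End-to-end = 136 ms.

136 ms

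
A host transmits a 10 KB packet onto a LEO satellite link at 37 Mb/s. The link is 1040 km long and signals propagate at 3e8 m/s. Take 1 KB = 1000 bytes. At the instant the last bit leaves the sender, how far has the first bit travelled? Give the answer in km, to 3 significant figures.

t_tx = L/R = 80000/37000000 = 0.00216216 s.
Distance = s × t_tx = 300000000 × 0.00216216 = 649 km.

649 km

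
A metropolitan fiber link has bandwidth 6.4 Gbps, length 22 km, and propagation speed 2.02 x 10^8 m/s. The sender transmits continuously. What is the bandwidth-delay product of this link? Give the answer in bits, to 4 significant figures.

697000 bits

Propagation delay = 22000 / 202000000 = 0.000108911 s.
BDP = R × t_prop = 6400000000 × 0.000108911 = 697030 bits.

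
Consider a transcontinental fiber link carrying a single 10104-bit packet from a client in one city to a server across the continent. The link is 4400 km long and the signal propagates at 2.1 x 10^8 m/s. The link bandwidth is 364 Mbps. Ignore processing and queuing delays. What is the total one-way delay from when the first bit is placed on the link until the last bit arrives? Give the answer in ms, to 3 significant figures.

21.0 ms

Transmission delay = L/R = 10104 / 364000000 = 0.0277582 ms.
Propagation delay = d/s = 4400000 m / 210000000 m/s = 20.9524 ms.
Total = 21.0 ms.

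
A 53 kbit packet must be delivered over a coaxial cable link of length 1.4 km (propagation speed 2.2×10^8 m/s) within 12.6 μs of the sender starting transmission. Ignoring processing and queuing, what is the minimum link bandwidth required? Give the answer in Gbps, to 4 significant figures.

8.499 Gbps

Propagation delay = 1400 / 2.2e+08 = 6.36364 μs.
Transmission budget = 12.6 − 6.36364 = 6.23636 μs.
R ≥ L / t_tx = 53000 bits / 6.23636e-06 s = 8.499 Gbps.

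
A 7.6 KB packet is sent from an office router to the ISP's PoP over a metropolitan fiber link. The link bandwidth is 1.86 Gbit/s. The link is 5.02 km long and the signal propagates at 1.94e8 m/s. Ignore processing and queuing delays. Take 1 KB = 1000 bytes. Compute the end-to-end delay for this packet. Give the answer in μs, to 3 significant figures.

L = 60800 bits.
Transmission delay = L/R = 60800 / 1860000000 = 32.6882 μs.
Propagation delay = d/s = 5020 m / 194000000 m/s = 25.8763 μs.
Total = 58.6 μs.

58.6 μs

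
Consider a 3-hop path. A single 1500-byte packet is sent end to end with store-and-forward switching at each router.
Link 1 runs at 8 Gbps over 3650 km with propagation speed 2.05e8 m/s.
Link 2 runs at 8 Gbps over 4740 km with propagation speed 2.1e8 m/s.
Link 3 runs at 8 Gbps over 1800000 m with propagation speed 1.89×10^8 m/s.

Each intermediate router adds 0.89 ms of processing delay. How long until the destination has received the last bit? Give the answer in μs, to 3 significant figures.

L = 1500 × 8 = 12000 bits.
Transmission delay per hop = L/R = 12000/8000000000 = 1.5 μs; 3 hops → 4.5 μs.
Propagation delays (d/s per hop): 17804.9, 22571.4, 9523.81 μs; sum = 49900.1 μs.
Processing at 2 router(s): 2 × 0.89 ms = 1780 μs.
End-to-end = 51700 μs.

51700 μs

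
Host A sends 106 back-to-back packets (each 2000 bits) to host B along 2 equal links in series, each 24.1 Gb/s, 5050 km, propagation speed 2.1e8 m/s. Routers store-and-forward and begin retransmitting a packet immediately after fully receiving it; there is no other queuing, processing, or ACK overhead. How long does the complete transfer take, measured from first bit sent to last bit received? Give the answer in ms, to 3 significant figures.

48.1 ms

Per-hop transmission t_tx = L/R = 2000/24100000000 = 8.29876e-05 ms.
Per-hop propagation t_prop = 5050000/210000000 = 24.0476 ms.
Pipeline fill: first packet needs 2·t_tx to clear all hops; remaining 105 packets each add one t_tx.
Total = (2+106-1)·t_tx + 2·t_prop = 107·8.29876e-05 + 2·24.0476 = 48.1 ms.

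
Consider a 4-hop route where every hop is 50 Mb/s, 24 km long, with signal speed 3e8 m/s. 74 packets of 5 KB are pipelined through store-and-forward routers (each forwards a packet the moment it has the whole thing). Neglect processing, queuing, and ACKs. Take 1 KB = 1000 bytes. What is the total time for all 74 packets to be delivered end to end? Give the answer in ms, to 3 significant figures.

Per-hop transmission t_tx = L/R = 40000/50000000 = 0.8 ms.
Per-hop propagation t_prop = 24000/300000000 = 0.08 ms.
Pipeline fill: first packet needs 4·t_tx to clear all hops; remaining 73 packets each add one t_tx.
Total = (4+74-1)·t_tx + 4·t_prop = 77·0.8 + 4·0.08 = 61.9 ms.

61.9 ms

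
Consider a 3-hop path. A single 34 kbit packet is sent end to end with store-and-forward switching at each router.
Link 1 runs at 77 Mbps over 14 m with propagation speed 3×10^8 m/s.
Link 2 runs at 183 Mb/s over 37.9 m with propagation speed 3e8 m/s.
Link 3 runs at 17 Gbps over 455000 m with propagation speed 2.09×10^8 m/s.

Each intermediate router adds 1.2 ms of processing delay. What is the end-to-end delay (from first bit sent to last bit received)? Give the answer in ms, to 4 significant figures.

5.207 ms

L = 34000 bits.
Transmission delays (L/R per hop): 0.441558, 0.185792, 0.002 ms; sum = 0.629351 ms.
Propagation delays (d/s per hop): 4.66667e-05, 0.000126333, 2.17703 ms; sum = 2.17721 ms.
Processing at 2 router(s): 2 × 1.2 ms = 2.4 ms.
End-to-end = 5.207 ms.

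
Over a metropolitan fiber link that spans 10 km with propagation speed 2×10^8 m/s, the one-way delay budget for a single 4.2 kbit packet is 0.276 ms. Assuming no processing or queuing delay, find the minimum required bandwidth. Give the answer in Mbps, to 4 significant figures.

18.58 Mbps

Propagation delay = 10000 / 200000000 = 0.05 ms.
Transmission budget = 0.276 − 0.05 = 0.226 ms.
R ≥ L / t_tx = 4200 bits / 0.000226 s = 18.58 Mbps.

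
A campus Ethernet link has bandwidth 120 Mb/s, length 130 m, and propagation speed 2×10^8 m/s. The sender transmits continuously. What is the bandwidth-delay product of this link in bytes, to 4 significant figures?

Propagation delay = 130 / 200000000 = 6.5e-07 s.
BDP = R × t_prop = 120000000 × 6.5e-07 = 78 bits.
In bytes: 78/8 = 9.750 bytes.

9.750 bytes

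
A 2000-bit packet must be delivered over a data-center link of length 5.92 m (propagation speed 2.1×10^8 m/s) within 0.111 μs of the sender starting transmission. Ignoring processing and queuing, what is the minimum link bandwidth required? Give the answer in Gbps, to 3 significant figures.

24.2 Gbps

Propagation delay = 5.92 / 210000000 = 0.0281905 μs.
Transmission budget = 0.111 − 0.0281905 = 0.0828095 μs.
R ≥ L / t_tx = 2000 bits / 8.28095e-08 s = 24.2 Gbps.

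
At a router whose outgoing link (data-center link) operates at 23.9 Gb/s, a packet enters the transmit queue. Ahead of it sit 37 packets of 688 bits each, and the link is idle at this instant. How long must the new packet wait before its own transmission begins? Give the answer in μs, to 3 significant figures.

1.07 μs

Each queued packet: L/R = 688/23900000000 = 0.0287866 μs.
37 queued → 1.0651 μs.
Queuing delay = 1.07 μs.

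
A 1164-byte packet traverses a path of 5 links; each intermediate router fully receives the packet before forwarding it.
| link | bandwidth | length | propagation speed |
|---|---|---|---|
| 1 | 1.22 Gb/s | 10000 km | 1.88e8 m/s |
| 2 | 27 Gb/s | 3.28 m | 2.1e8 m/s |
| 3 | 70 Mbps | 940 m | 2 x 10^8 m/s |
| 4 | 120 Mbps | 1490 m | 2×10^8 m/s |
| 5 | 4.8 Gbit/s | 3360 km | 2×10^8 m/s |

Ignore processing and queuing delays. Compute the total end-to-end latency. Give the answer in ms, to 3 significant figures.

70.2 ms

L = 1164 × 8 = 9312 bits.
Transmission delays (L/R per hop): 0.00763279, 0.000344889, 0.133029, 0.0776, 0.00194 ms; sum = 0.220546 ms.
Propagation delays (d/s per hop): 53.1915, 1.5619e-05, 0.0047, 0.00745, 16.8 ms; sum = 70.0037 ms.
End-to-end = 70.2 ms.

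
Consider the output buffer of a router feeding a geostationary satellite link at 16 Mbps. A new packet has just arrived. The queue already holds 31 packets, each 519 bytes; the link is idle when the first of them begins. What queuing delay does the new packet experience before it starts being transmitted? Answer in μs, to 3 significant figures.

8040 μs

Each queued packet: L/R = 4152/16000000 = 259.5 μs.
31 queued → 8044.5 μs.
Queuing delay = 8040 μs.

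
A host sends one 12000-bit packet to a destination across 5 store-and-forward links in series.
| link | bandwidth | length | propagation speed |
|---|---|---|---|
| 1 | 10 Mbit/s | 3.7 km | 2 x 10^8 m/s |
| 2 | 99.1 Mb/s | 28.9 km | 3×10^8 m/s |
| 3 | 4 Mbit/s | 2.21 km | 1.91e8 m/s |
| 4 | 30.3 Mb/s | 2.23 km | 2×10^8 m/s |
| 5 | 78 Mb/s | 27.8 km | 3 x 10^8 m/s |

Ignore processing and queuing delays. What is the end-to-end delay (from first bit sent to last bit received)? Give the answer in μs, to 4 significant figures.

Transmission delays (L/R per hop): 1200, 121.09, 3000, 396.04, 153.846 μs; sum = 4870.98 μs.
Propagation delays (d/s per hop): 18.5, 96.3333, 11.5707, 11.15, 92.6667 μs; sum = 230.221 μs.
End-to-end = 5101 μs.

5101 μs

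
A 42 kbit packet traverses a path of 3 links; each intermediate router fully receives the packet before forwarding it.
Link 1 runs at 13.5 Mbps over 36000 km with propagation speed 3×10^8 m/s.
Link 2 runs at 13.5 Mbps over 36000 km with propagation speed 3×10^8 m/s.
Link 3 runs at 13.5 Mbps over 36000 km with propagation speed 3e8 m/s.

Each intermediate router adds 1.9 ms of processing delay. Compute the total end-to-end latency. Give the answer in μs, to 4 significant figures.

373100 μs

L = 42000 bits.
Transmission delay per hop = L/R = 42000/13500000 = 3111.11 μs; 3 hops → 9333.33 μs.
Propagation delays (d/s per hop): 120000, 120000, 120000 μs; sum = 360000 μs.
Processing at 2 router(s): 2 × 1.9 ms = 3800 μs.
End-to-end = 373100 μs.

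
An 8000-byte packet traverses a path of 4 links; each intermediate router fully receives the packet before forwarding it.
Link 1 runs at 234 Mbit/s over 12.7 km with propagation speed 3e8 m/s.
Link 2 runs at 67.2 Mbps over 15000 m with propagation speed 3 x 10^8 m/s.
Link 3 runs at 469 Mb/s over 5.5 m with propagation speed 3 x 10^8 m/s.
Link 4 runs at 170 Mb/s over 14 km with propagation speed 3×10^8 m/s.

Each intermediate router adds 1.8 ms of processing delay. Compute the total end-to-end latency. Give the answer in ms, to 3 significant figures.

L = 8000 × 8 = 64000 bits.
Transmission delays (L/R per hop): 0.273504, 0.952381, 0.136461, 0.376471 ms; sum = 1.73882 ms.
Propagation delays (d/s per hop): 0.0423333, 0.05, 1.83333e-05, 0.0466667 ms; sum = 0.139018 ms.
Processing at 3 router(s): 3 × 1.8 ms = 5.4 ms.
End-to-end = 7.28 ms.

7.28 ms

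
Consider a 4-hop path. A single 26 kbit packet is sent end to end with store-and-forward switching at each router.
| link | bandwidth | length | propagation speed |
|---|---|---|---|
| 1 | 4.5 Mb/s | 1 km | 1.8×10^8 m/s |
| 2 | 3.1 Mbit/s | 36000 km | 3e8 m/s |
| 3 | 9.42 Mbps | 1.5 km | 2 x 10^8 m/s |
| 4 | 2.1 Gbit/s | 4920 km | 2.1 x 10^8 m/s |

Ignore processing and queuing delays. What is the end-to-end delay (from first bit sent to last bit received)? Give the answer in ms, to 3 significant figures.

160 ms

L = 26000 bits.
Transmission delays (L/R per hop): 5.77778, 8.3871, 2.76008, 0.012381 ms; sum = 16.9373 ms.
Propagation delays (d/s per hop): 0.00555556, 120, 0.0075, 23.4286 ms; sum = 143.442 ms.
End-to-end = 160 ms.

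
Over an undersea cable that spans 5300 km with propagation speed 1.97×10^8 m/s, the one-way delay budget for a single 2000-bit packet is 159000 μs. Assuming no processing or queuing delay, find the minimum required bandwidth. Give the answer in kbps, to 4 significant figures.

Propagation delay = 5300000 / 197000000 = 26903.6 μs.
Transmission budget = 159000 − 26903.6 = 132096 μs.
R ≥ L / t_tx = 2000 bits / 0.132096 s = 15.14 kbps.

15.14 kbps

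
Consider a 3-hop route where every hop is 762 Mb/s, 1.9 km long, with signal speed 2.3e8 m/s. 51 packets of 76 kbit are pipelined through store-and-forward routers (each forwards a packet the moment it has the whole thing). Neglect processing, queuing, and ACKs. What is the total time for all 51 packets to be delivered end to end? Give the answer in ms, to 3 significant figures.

5.31 ms

Per-hop transmission t_tx = L/R = 76000/762000000 = 0.0997375 ms.
Per-hop propagation t_prop = 1900/2.3e+08 = 0.00826087 ms.
Pipeline fill: first packet needs 3·t_tx to clear all hops; remaining 50 packets each add one t_tx.
Total = (3+51-1)·t_tx + 3·t_prop = 53·0.0997375 + 3·0.00826087 = 5.31 ms.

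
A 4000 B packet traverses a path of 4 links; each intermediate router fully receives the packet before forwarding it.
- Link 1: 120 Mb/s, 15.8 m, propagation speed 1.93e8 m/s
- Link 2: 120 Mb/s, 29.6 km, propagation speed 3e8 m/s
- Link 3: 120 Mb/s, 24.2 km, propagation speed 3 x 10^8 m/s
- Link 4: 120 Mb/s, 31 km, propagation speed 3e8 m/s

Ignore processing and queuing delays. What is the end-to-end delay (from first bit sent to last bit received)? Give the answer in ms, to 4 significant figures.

1.349 ms

L = 4000 × 8 = 32000 bits.
Transmission delay per hop = L/R = 32000/120000000 = 0.266667 ms; 4 hops → 1.06667 ms.
Propagation delays (d/s per hop): 8.18653e-05, 0.0986667, 0.0806667, 0.103333 ms; sum = 0.282749 ms.
End-to-end = 1.349 ms.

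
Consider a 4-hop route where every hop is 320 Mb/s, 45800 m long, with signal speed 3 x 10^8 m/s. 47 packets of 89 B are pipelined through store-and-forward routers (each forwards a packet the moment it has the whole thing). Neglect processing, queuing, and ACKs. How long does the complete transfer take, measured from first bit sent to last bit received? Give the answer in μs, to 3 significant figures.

Per-hop transmission t_tx = L/R = 712/320000000 = 2.225 μs.
Per-hop propagation t_prop = 45800/300000000 = 152.667 μs.
Pipeline fill: first packet needs 4·t_tx to clear all hops; remaining 46 packets each add one t_tx.
Total = (4+47-1)·t_tx + 4·t_prop = 50·2.225 + 4·152.667 = 722 μs.

722 μs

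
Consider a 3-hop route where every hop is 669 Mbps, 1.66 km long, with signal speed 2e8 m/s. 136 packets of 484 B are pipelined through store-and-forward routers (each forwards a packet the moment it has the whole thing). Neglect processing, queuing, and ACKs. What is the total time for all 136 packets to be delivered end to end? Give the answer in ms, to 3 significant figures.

0.824 ms

Per-hop transmission t_tx = L/R = 3872/669000000 = 0.00578774 ms.
Per-hop propagation t_prop = 1660/200000000 = 0.0083 ms.
Pipeline fill: first packet needs 3·t_tx to clear all hops; remaining 135 packets each add one t_tx.
Total = (3+136-1)·t_tx + 3·t_prop = 138·0.00578774 + 3·0.0083 = 0.824 ms.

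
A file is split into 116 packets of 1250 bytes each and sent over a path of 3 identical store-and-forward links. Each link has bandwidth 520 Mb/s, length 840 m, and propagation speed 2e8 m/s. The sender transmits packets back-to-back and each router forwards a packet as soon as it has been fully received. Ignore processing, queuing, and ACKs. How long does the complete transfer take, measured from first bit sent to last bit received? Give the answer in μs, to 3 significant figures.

2280 μs

Per-hop transmission t_tx = L/R = 10000/520000000 = 19.2308 μs.
Per-hop propagation t_prop = 840/200000000 = 4.2 μs.
Pipeline fill: first packet needs 3·t_tx to clear all hops; remaining 115 packets each add one t_tx.
Total = (3+116-1)·t_tx + 3·t_prop = 118·19.2308 + 3·4.2 = 2280 μs.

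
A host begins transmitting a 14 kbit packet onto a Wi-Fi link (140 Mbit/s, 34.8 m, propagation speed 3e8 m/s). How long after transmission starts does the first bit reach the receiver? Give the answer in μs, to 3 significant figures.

First bit experiences only propagation delay: d/s = 34.8/300000000 = 0.116 μs.

0.116 μs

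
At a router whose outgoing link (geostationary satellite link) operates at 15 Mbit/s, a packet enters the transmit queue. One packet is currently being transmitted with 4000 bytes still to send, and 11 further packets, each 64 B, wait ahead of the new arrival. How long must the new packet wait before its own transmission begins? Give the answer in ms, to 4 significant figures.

Each queued packet: L/R = 512/15000000 = 0.0341333 ms.
11 queued → 0.375467 ms.
Plus remaining 32000 bits of current packet: 2.13333 ms.
Queuing delay = 2.509 ms.

2.509 ms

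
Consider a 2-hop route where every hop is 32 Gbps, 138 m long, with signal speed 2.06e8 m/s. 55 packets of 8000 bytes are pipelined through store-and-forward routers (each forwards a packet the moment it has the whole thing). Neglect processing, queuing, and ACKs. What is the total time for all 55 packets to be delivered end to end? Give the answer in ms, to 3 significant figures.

0.113 ms

Per-hop transmission t_tx = L/R = 64000/32000000000 = 0.002 ms.
Per-hop propagation t_prop = 138/206000000 = 0.000669903 ms.
Pipeline fill: first packet needs 2·t_tx to clear all hops; remaining 54 packets each add one t_tx.
Total = (2+55-1)·t_tx + 2·t_prop = 56·0.002 + 2·0.000669903 = 0.113 ms.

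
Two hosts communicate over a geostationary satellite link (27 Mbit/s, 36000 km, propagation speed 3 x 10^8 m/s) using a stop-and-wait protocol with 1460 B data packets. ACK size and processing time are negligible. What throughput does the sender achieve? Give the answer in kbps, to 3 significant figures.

48.6 kbps

t_tx = L/R = 11680/27000000 = 0.000432593 s.
t_prop = 36000000/300000000 = 0.12 s; RTT = 0.24 s.
Cycle = t_tx + RTT = 0.240433 s.
Throughput = L / cycle = 11680 / 0.240433 = 48.6 kbps.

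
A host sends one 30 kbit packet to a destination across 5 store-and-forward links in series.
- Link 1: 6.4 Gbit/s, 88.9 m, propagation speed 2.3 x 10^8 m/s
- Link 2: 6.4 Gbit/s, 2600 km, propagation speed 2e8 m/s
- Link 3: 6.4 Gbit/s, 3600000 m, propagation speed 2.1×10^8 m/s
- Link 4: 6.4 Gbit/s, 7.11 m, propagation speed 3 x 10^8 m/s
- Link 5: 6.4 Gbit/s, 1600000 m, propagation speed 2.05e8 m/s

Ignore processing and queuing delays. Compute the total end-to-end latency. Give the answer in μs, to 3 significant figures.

L = 30000 bits.
Transmission delay per hop = L/R = 30000/6400000000 = 4.6875 μs; 5 hops → 23.4375 μs.
Propagation delays (d/s per hop): 0.386522, 13000, 17142.9, 0.0237, 7804.88 μs; sum = 37948.1 μs.
End-to-end = 38000 μs.

38000 μs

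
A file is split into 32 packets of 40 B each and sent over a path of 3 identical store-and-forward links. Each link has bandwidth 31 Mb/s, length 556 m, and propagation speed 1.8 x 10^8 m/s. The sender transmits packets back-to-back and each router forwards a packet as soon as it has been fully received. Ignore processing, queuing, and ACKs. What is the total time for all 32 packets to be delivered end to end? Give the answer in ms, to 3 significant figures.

Per-hop transmission t_tx = L/R = 320/31000000 = 0.0103226 ms.
Per-hop propagation t_prop = 556/180000000 = 0.00308889 ms.
Pipeline fill: first packet needs 3·t_tx to clear all hops; remaining 31 packets each add one t_tx.
Total = (3+32-1)·t_tx + 3·t_prop = 34·0.0103226 + 3·0.00308889 = 0.360 ms.

0.360 ms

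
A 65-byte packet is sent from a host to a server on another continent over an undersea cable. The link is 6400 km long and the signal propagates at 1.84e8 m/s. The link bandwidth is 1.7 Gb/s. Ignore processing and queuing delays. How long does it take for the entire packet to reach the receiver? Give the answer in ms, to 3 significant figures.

34.8 ms

L = 65 × 8 = 520 bits.
Transmission delay = L/R = 520 / 1700000000 = 0.000305882 ms.
Propagation delay = d/s = 6400000 m / 184000000 m/s = 34.7826 ms.
Total = 34.8 ms.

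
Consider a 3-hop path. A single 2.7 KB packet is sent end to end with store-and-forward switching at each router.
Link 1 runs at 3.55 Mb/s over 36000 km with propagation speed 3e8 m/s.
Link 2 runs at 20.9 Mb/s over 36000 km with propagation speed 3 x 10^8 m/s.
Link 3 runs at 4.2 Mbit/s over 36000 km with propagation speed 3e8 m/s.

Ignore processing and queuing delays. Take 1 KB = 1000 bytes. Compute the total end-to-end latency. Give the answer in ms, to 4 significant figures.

372.3 ms

L = 21600 bits.
Transmission delays (L/R per hop): 6.08451, 1.03349, 5.14286 ms; sum = 12.2609 ms.
Propagation delays (d/s per hop): 120, 120, 120 ms; sum = 360 ms.
End-to-end = 372.3 ms.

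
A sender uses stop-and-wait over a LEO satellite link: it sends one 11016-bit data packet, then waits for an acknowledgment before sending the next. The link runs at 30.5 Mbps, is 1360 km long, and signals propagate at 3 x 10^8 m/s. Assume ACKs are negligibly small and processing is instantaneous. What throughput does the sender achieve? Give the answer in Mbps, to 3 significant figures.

t_tx = L/R = 11016/30500000 = 0.00036118 s.
t_prop = 1360000/300000000 = 0.00453333 s; RTT = 0.00906667 s.
Cycle = t_tx + RTT = 0.00942785 s.
Throughput = L / cycle = 11016 / 0.00942785 = 1.17 Mbps.

1.17 Mbps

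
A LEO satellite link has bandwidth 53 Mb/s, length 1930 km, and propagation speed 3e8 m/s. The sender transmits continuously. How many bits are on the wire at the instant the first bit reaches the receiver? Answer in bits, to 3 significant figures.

341000 bits

Propagation delay = 1930000 / 300000000 = 0.00643333 s.
BDP = R × t_prop = 53000000 × 0.00643333 = 340967 bits.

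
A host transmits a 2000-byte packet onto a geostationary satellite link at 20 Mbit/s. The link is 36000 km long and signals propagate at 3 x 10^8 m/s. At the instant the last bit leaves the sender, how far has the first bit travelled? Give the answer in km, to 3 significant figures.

240 km

t_tx = L/R = 16000/20000000 = 0.0008 s.
Distance = s × t_tx = 300000000 × 0.0008 = 240 km.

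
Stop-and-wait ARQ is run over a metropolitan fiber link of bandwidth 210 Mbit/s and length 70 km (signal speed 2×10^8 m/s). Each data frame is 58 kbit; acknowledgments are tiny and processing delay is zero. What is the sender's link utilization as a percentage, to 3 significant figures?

28.3 %

t_tx = L/R = 58000/210000000 = 0.00027619 s.
t_prop = 70000/200000000 = 0.00035 s; RTT = 0.0007 s.
Cycle = t_tx + RTT = 0.00097619 s.
Utilization = t_tx / cycle = 0.00027619/0.00097619 = 28.3 %.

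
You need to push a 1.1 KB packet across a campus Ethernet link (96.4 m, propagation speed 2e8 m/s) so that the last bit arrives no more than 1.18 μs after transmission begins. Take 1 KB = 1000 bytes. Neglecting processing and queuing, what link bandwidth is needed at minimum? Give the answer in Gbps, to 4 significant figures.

L = 8800 bits.
Propagation delay = 96.4 / 200000000 = 0.482 μs.
Transmission budget = 1.18 − 0.482 = 0.698 μs.
R ≥ L / t_tx = 8800 bits / 6.98e-07 s = 12.61 Gbps.

12.61 Gbps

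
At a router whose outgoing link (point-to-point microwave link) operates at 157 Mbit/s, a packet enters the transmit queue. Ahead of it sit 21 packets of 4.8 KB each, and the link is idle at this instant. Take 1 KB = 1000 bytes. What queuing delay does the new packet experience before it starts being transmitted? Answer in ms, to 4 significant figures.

5.136 ms

Each queued packet: L/R = 38400/157000000 = 0.244586 ms.
21 queued → 5.13631 ms.
Queuing delay = 5.136 ms.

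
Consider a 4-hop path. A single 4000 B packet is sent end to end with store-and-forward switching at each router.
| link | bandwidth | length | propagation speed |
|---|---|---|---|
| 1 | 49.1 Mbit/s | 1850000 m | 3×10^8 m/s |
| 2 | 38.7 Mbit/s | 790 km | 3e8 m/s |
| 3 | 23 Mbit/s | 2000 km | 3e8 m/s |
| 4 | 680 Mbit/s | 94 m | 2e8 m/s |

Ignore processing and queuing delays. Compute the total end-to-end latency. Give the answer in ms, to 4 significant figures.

18.38 ms

L = 4000 × 8 = 32000 bits.
Transmission delays (L/R per hop): 0.651731, 0.826873, 1.3913, 0.0470588 ms; sum = 2.91697 ms.
Propagation delays (d/s per hop): 6.16667, 2.63333, 6.66667, 0.00047 ms; sum = 15.4671 ms.
End-to-end = 18.38 ms.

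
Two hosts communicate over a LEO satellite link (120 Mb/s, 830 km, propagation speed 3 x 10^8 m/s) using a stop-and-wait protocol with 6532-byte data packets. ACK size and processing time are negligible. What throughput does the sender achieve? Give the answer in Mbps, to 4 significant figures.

8.755 Mbps

t_tx = L/R = 52256/120000000 = 0.000435467 s.
t_prop = 830000/300000000 = 0.00276667 s; RTT = 0.00553333 s.
Cycle = t_tx + RTT = 0.0059688 s.
Throughput = L / cycle = 52256 / 0.0059688 = 8.755 Mbps.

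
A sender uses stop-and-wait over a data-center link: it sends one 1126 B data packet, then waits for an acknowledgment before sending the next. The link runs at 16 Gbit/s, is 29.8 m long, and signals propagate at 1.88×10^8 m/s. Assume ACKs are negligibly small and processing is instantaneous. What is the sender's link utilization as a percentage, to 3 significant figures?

64.0 %

t_tx = L/R = 9008/16000000000 = 5.63e-07 s.
t_prop = 29.8/188000000 = 1.58511e-07 s; RTT = 3.17021e-07 s.
Cycle = t_tx + RTT = 8.80021e-07 s.
Utilization = t_tx / cycle = 5.63e-07/8.80021e-07 = 64.0 %.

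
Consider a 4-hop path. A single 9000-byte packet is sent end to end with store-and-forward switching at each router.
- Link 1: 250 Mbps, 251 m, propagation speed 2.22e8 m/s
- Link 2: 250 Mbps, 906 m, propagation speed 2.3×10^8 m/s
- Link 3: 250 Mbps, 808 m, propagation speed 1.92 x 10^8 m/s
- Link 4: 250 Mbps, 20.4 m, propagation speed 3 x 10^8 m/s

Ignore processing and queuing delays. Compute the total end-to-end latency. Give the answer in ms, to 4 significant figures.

1.161 ms

L = 9000 × 8 = 72000 bits.
Transmission delay per hop = L/R = 72000/250000000 = 0.288 ms; 4 hops → 1.152 ms.
Propagation delays (d/s per hop): 0.00113063, 0.00393913, 0.00420833, 6.8e-05 ms; sum = 0.00934609 ms.
End-to-end = 1.161 ms.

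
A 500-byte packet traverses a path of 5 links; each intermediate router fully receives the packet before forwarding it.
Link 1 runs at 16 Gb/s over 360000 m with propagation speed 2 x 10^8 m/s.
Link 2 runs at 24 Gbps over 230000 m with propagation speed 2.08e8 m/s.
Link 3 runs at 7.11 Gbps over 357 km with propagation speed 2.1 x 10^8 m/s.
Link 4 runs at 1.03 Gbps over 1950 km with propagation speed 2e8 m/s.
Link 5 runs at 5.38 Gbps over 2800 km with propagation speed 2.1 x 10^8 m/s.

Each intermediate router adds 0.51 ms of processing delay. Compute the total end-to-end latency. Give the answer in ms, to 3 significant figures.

29.7 ms

L = 500 × 8 = 4000 bits.
Transmission delays (L/R per hop): 0.00025, 0.000166667, 0.000562588, 0.0038835, 0.000743494 ms; sum = 0.00560624 ms.
Propagation delays (d/s per hop): 1.8, 1.10577, 1.7, 9.75, 13.3333 ms; sum = 27.6891 ms.
Processing at 4 router(s): 4 × 0.51 ms = 2.04 ms.
End-to-end = 29.7 ms.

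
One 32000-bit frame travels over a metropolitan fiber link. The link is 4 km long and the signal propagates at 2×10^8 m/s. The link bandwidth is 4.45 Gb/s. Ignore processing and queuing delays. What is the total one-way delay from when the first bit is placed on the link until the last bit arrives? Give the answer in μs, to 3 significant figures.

27.2 μs

Transmission delay = L/R = 32000 / 4450000000 = 7.19101 μs.
Propagation delay = d/s = 4000 m / 200000000 m/s = 20 μs.
Total = 27.2 μs.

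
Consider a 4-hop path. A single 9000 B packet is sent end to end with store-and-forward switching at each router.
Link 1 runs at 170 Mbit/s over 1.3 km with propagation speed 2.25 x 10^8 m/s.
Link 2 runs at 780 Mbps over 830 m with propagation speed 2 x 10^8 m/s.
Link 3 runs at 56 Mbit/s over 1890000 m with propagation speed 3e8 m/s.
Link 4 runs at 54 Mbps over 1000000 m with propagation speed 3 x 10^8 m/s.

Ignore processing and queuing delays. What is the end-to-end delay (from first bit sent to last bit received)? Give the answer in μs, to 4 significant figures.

L = 9000 × 8 = 72000 bits.
Transmission delays (L/R per hop): 423.529, 92.3077, 1285.71, 1333.33 μs; sum = 3134.88 μs.
Propagation delays (d/s per hop): 5.77778, 4.15, 6300, 3333.33 μs; sum = 9643.26 μs.
End-to-end = 12780 μs.

12780 μs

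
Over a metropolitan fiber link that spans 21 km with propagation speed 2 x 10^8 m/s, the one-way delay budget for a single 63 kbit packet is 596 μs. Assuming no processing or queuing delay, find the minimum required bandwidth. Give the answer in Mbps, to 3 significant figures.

Propagation delay = 21000 / 200000000 = 105 μs.
Transmission budget = 596 − 105 = 491 μs.
R ≥ L / t_tx = 63000 bits / 0.000491 s = 128 Mbps.

128 Mbps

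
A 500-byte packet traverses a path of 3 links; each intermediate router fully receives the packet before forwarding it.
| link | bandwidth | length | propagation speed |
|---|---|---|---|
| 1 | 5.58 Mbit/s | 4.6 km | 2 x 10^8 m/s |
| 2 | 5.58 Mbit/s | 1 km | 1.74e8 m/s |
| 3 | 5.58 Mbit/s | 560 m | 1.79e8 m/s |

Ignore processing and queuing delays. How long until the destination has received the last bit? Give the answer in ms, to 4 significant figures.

2.182 ms

L = 500 × 8 = 4000 bits.
Transmission delay per hop = L/R = 4000/5580000 = 0.716846 ms; 3 hops → 2.15054 ms.
Propagation delays (d/s per hop): 0.023, 0.00574713, 0.00312849 ms; sum = 0.0318756 ms.
End-to-end = 2.182 ms.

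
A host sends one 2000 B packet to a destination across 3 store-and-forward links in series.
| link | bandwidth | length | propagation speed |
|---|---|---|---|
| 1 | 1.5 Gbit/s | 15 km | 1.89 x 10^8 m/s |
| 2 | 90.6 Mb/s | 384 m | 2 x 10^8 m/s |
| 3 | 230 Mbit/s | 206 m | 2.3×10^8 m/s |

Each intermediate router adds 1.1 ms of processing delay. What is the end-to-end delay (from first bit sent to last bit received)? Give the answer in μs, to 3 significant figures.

L = 2000 × 8 = 16000 bits.
Transmission delays (L/R per hop): 10.6667, 176.6, 69.5652 μs; sum = 256.832 μs.
Propagation delays (d/s per hop): 79.3651, 1.92, 0.895652 μs; sum = 82.1807 μs.
Processing at 2 router(s): 2 × 1.1 ms = 2200 μs.
End-to-end = 2540 μs.

2540 μs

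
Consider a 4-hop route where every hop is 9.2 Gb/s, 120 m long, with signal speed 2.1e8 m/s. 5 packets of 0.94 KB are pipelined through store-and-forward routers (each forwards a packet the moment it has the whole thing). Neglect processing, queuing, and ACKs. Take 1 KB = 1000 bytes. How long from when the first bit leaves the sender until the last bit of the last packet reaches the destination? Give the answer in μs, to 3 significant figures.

8.82 μs

Per-hop transmission t_tx = L/R = 7520/9200000000 = 0.817391 μs.
Per-hop propagation t_prop = 120/210000000 = 0.571429 μs.
Pipeline fill: first packet needs 4·t_tx to clear all hops; remaining 4 packets each add one t_tx.
Total = (4+5-1)·t_tx + 4·t_prop = 8·0.817391 + 4·0.571429 = 8.82 μs.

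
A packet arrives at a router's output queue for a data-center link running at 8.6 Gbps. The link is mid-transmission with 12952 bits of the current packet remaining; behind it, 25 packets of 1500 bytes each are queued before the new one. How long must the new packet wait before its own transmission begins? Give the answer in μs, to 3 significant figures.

Each queued packet: L/R = 12000/8600000000 = 1.39535 μs.
25 queued → 34.8837 μs.
Plus remaining 12952 bits of current packet: 1.50605 μs.
Queuing delay = 36.4 μs.

36.4 μs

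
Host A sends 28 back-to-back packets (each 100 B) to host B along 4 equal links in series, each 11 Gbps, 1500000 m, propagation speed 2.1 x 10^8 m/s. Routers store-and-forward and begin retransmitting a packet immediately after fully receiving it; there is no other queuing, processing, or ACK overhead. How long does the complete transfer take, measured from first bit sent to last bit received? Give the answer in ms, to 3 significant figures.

28.6 ms

Per-hop transmission t_tx = L/R = 800/11000000000 = 7.27273e-05 ms.
Per-hop propagation t_prop = 1500000/210000000 = 7.14286 ms.
Pipeline fill: first packet needs 4·t_tx to clear all hops; remaining 27 packets each add one t_tx.
Total = (4+28-1)·t_tx + 4·t_prop = 31·7.27273e-05 + 4·7.14286 = 28.6 ms.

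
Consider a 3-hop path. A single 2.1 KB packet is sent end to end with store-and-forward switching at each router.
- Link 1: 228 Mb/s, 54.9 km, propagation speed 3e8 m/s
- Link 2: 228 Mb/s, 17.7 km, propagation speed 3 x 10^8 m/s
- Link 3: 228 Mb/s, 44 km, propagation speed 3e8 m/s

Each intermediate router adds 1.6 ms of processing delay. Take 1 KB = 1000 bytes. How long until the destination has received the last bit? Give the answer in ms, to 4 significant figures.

L = 16800 bits.
Transmission delay per hop = L/R = 16800/228000000 = 0.0736842 ms; 3 hops → 0.221053 ms.
Propagation delays (d/s per hop): 0.183, 0.059, 0.146667 ms; sum = 0.388667 ms.
Processing at 2 router(s): 2 × 1.6 ms = 3.2 ms.
End-to-end = 3.810 ms.

3.810 ms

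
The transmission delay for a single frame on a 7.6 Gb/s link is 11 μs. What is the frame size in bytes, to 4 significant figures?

10450 bytes

L = R × t_tx = 7600000000 b/s × 1.1e-05 s = 83600 bits.
In bytes: 83600 / 8 = 10450 bytes.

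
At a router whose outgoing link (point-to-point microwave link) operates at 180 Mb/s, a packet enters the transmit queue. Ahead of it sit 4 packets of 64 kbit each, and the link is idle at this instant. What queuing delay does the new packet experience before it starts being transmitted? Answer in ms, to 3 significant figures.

Each queued packet: L/R = 64000/180000000 = 0.355556 ms.
4 queued → 1.42222 ms.
Queuing delay = 1.42 ms.

1.42 ms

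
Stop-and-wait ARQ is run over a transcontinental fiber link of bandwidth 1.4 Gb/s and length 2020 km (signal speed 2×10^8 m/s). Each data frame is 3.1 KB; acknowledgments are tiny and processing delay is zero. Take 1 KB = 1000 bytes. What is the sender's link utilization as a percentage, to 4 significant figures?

t_tx = L/R = 24800/1400000000 = 1.77143e-05 s.
t_prop = 2020000/200000000 = 0.0101 s; RTT = 0.0202 s.
Cycle = t_tx + RTT = 0.0202177 s.
Utilization = t_tx / cycle = 1.77143e-05/0.0202177 = 0.08762 %.

0.08762 %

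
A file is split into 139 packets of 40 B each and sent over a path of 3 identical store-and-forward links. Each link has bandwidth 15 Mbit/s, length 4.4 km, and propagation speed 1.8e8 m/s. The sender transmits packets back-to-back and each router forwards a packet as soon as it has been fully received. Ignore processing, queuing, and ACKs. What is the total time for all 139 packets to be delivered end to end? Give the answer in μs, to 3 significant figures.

Per-hop transmission t_tx = L/R = 320/15000000 = 21.3333 μs.
Per-hop propagation t_prop = 4400/180000000 = 24.4444 μs.
Pipeline fill: first packet needs 3·t_tx to clear all hops; remaining 138 packets each add one t_tx.
Total = (3+139-1)·t_tx + 3·t_prop = 141·21.3333 + 3·24.4444 = 3080 μs.

3080 μs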